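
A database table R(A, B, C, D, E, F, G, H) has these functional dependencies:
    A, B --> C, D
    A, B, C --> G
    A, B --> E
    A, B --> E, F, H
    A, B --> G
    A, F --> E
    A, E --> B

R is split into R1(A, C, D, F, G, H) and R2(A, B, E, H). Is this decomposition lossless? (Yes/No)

R1 ∩ R2 = {A, H}; its closure under F is {A, H}.
The closure covers neither R1 nor R2 entirely; the join is not lossless.

No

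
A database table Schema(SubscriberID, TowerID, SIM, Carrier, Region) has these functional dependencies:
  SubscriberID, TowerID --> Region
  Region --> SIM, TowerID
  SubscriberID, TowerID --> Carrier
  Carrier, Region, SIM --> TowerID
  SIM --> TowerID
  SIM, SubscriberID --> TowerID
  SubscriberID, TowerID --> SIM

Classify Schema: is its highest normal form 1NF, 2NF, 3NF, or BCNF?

Candidate keys: {Region, SubscriberID}, {SIM, SubscriberID}, {SubscriberID, TowerID}. Prime attributes: {Region, SIM, SubscriberID, TowerID}.
Region --> SIM, TowerID: {Region}⁺ = {Region, SIM, TowerID}, which is not all of the attributes, so the left side is not a superkey — BCNF is violated.
Its right-hand attributes {SIM, TowerID} are all prime, as are those of every other non-superkey FD — the relation is in 3NF.

3NF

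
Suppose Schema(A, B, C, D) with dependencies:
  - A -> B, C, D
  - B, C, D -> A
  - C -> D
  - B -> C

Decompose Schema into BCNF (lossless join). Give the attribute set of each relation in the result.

Candidate keys of the original relation: {A}, {B}.
In {A, B, C, D}, {C} is not a superkey ({C}⁺ restricted to this set is {C, D}), so split on C -> D into {C, D} and {A, B, C}.
{C, D} has no BCNF violation.
{A, B, C} has no BCNF violation.

{A, B, C}; {C, D}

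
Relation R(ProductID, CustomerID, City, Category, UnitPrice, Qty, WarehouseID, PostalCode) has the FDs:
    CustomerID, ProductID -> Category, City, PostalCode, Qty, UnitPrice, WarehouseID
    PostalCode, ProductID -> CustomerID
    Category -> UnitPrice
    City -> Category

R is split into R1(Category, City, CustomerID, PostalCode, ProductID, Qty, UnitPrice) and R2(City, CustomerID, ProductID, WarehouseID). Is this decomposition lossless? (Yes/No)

Common attributes: {City, CustomerID, ProductID}; their closure is {Category, City, CustomerID, PostalCode, ProductID, Qty, UnitPrice, WarehouseID}.
R1 is contained in that closure, so R1 ∩ R2 -> R1 holds and the join is lossless.

Yes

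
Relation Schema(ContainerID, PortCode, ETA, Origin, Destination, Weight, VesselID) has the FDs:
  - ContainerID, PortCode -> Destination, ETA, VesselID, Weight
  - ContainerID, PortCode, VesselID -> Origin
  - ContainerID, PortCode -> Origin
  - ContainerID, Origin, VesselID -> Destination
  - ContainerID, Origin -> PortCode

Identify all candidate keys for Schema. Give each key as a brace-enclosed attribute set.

{ContainerID, Origin}, {ContainerID, PortCode}

{ContainerID} never appears on the right of any FD, so every key must include it.
Closure of {ContainerID, Origin} is {ContainerID, Destination, ETA, Origin, PortCode, VesselID, Weight}, the whole schema; {ContainerID, Origin} is a candidate key.
Closure of {ContainerID, PortCode} is {ContainerID, Destination, ETA, Origin, PortCode, VesselID, Weight}, the whole schema; {ContainerID, PortCode} is a candidate key.
These are minimal and exhaustive — every other superkey contains one of them.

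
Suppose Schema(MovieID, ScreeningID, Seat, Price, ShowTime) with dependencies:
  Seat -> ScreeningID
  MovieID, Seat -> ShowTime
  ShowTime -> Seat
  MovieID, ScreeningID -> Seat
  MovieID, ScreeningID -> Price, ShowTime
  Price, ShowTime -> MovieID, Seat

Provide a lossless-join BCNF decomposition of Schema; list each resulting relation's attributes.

Candidate keys of the original relation: {MovieID, ScreeningID}, {MovieID, Seat}, {MovieID, ShowTime}, {Price, ShowTime}.
Within {MovieID, Price, ScreeningID, Seat, ShowTime}: {Seat}⁺ ∩ {MovieID, Price, ScreeningID, Seat, ShowTime} = {ScreeningID, Seat}, not the whole set, so Seat -> ScreeningID violates BCNF; decompose into {ScreeningID, Seat} and {MovieID, Price, Seat, ShowTime}.
{ScreeningID, Seat}: every determinant is a superkey — BCNF.
Within {MovieID, Price, Seat, ShowTime}: {ShowTime}⁺ ∩ {MovieID, Price, Seat, ShowTime} = {Seat, ShowTime}, not the whole set, so ShowTime -> Seat violates BCNF; decompose into {Seat, ShowTime} and {MovieID, Price, ShowTime}.
{Seat, ShowTime}: every determinant is a superkey — BCNF.
{MovieID, Price, ShowTime}: every determinant is a superkey — BCNF.

{MovieID, Price, ShowTime}; {ScreeningID, Seat}; {Seat, ShowTime}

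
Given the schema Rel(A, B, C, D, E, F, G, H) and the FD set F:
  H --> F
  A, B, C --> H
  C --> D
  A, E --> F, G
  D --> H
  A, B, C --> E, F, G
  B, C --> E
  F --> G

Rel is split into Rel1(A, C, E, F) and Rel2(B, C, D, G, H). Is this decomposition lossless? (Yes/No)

Common attributes: {C}; their closure is {C, D, F, G, H}.
Rel1 ⊄ {C, D, F, G, H} and Rel2 ⊄ {C, D, F, G, H}, so the split is lossy.

No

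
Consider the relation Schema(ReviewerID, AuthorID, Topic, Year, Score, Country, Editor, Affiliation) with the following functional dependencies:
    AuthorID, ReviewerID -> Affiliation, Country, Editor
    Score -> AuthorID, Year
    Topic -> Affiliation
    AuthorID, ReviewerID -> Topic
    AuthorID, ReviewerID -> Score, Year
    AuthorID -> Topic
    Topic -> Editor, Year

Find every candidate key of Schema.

{AuthorID, ReviewerID}, {ReviewerID, Score}

{ReviewerID} never appears on the right of any FD, so every key must include it.
{AuthorID, ReviewerID}⁺ = {Affiliation, AuthorID, Country, Editor, ReviewerID, Score, Topic, Year}, which is every attribute, so {AuthorID, ReviewerID} is a candidate key.
{ReviewerID, Score}⁺ = {Affiliation, AuthorID, Country, Editor, ReviewerID, Score, Topic, Year}, which is every attribute, so {ReviewerID, Score} is a candidate key.
No proper subset of any of these is a key, and no other minimal superkey exists.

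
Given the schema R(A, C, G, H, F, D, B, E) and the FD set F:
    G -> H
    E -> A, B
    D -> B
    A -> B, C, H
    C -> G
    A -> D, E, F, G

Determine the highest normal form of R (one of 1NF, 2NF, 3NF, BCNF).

Candidate keys: {A}, {E}. Prime attributes: {A, E}.
For G -> H we have {G}⁺ = {G, H}; {G} is not a superkey, so BCNF fails.
Because {H} is non-prime and the left side of G -> H is not a superkey, the relation is not in 3NF.
All keys have size 1, which rules out partial dependencies — 2NF is satisfied.

2NF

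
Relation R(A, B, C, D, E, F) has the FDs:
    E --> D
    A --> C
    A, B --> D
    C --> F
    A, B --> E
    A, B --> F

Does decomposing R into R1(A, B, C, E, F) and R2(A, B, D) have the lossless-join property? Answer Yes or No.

Yes

R1 ∩ R2 = {A, B}; its closure under F is {A, B, C, D, E, F}.
Since R1 ⊆ {A, B, C, D, E, F}, the intersection is a superkey of R1; the decomposition is lossless.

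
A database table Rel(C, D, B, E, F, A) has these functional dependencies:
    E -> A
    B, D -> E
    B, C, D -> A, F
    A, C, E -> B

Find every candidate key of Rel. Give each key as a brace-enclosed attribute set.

No FD produces {C, D}, so they must be in every candidate key.
{B, C, D}⁺ = {A, B, C, D, E, F} — all of the relation — so {B, C, D} is a candidate key.
{C, D, E}⁺ = {A, B, C, D, E, F} — all of the relation — so {C, D, E} is a candidate key.
Any other superkey properly contains one of these, so there are no further candidate keys.

{B, C, D}, {C, D, E}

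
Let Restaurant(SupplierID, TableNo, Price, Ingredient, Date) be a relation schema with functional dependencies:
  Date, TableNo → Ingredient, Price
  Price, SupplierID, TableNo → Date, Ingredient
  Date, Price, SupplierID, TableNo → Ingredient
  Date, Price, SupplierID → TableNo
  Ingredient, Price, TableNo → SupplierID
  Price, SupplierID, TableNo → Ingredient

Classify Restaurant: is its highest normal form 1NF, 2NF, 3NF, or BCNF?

BCNF

Candidate keys: {Date, Price, SupplierID}, {Date, TableNo}, {Ingredient, Price, TableNo}, {Price, SupplierID, TableNo}. Prime attributes: {Date, Ingredient, Price, SupplierID, TableNo}.
Every FD has a superkey on the left, so the relation is in BCNF.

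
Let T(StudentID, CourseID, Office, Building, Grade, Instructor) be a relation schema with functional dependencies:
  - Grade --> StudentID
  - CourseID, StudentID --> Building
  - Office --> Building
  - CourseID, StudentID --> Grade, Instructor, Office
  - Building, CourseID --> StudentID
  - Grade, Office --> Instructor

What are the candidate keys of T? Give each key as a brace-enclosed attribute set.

{Building, CourseID}, {CourseID, Grade}, {CourseID, Office}, {CourseID, StudentID}

No FD produces {CourseID}, so it must be in every candidate key.
{Building, CourseID}⁺ = {Building, CourseID, Grade, Instructor, Office, StudentID} — all of the relation — so {Building, CourseID} is a candidate key.
{CourseID, Grade}⁺ = {Building, CourseID, Grade, Instructor, Office, StudentID} — all of the relation — so {CourseID, Grade} is a candidate key.
{CourseID, Office}⁺ = {Building, CourseID, Grade, Instructor, Office, StudentID} — all of the relation — so {CourseID, Office} is a candidate key.
{CourseID, StudentID}⁺ = {Building, CourseID, Grade, Instructor, Office, StudentID} — all of the relation — so {CourseID, StudentID} is a candidate key.
Any other superkey properly contains one of these, so there are no further candidate keys.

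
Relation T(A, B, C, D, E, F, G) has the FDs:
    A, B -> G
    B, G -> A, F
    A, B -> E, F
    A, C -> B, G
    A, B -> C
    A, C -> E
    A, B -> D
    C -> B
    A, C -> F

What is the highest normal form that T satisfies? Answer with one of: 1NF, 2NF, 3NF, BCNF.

3NF

Candidate keys: {A, B}, {A, C}, {B, G}, {C, G}. Prime attributes: {A, B, C, G}.
For C -> B we have {C}⁺ = {B, C}; {C} is not a superkey, so BCNF fails.
But every attribute on its right side ({B}) is prime, and the same holds for every other non-superkey FD, so 3NF still holds.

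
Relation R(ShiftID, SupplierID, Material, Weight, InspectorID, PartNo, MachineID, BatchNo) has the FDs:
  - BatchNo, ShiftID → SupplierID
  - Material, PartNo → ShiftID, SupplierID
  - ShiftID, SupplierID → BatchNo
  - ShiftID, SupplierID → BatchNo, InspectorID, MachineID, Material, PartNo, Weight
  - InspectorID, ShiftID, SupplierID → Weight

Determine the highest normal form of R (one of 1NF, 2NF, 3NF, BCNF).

BCNF

Candidate keys: {BatchNo, ShiftID}, {Material, PartNo}, {ShiftID, SupplierID}. Prime attributes: {BatchNo, Material, PartNo, ShiftID, SupplierID}.
Every FD has a superkey on the left, so the relation is in BCNF.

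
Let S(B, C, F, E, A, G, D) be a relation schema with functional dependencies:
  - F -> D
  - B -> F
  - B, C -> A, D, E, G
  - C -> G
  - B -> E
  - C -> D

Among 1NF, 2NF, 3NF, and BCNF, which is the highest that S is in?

1NF

Candidate key: {B, C}. Prime attributes: {B, C}.
F -> D breaks BCNF: {F}⁺ = {D, F}, so {F} is not a superkey.
Because {D} is non-prime and the left side of F -> D is not a superkey, the relation is not in 3NF.
{B} is a proper subset of the key {B, C}, and {B}⁺ contains the non-prime attributes {D, E, F} — a partial dependency, so 2NF is violated.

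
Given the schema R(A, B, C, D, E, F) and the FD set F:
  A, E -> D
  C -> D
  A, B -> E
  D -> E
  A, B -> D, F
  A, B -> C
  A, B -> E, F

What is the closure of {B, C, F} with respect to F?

{B, C, D, E, F}

Start with {B, C, F}.
C -> D applies; add {D} → now {B, C, D, F}.
D -> E applies; add {E} → now {B, C, D, E, F}.
No further FD applies.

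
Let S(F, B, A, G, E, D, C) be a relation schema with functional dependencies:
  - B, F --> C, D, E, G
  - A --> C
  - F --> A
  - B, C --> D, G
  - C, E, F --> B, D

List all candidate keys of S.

{B, F}, {E, F}

Attributes never on any right-hand side: {F} — every candidate key must contain it.
{B, F} is a candidate key since {B, F}⁺ = {A, B, C, D, E, F, G} covers every attribute.
{E, F} is a candidate key since {E, F}⁺ = {A, B, C, D, E, F, G} covers every attribute.
Any other superkey properly contains one of these, so there are no further candidate keys.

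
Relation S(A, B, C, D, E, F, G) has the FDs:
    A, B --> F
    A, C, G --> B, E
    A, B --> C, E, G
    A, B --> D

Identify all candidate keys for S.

No FD produces {A}, so it must be in every candidate key.
{A, B}⁺ = {A, B, C, D, E, F, G} — all of the relation — so {A, B} is a candidate key.
{A, C, G}⁺ = {A, B, C, D, E, F, G} — all of the relation — so {A, C, G} is a candidate key.
Any other superkey properly contains one of these, so there are no further candidate keys.

{A, B}, {A, C, G}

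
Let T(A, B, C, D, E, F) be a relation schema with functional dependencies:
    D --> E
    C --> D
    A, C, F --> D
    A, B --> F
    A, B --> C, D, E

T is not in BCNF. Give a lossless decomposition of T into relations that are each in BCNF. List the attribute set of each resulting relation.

Candidate key of the original relation: {A, B}.
In {A, B, C, D, E, F}, {D} is not a superkey ({D}⁺ restricted to this set is {D, E}), so split on D --> E into {D, E} and {A, B, C, D, F}.
{D, E}: every determinant is a superkey — BCNF.
In {A, B, C, D, F}, {C} is not a superkey ({C}⁺ restricted to this set is {C, D}), so split on C --> D into {C, D} and {A, B, C, F}.
{C, D}: every determinant is a superkey — BCNF.
{A, B, C, F}: every determinant is a superkey — BCNF.

{A, B, C, F}; {C, D}; {D, E}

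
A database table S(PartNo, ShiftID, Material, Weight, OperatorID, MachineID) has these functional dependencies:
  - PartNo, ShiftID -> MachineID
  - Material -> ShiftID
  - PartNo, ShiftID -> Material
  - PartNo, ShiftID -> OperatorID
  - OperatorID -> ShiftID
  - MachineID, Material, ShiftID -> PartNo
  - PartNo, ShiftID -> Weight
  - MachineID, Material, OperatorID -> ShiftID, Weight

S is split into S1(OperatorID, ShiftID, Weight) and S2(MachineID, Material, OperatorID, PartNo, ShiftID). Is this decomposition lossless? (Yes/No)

No

Common attributes: {OperatorID, ShiftID}; their closure is {OperatorID, ShiftID}.
S1 ⊄ {OperatorID, ShiftID} and S2 ⊄ {OperatorID, ShiftID}, so the split is lossy.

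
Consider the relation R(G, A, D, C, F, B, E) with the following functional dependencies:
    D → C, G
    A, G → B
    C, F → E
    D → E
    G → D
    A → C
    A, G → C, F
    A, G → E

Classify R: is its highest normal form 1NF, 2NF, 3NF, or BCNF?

Candidate keys: {A, D}, {A, G}. Prime attributes: {A, D, G}.
For D → C, G we have {D}⁺ = {C, D, E, G}; {D} is not a superkey, so BCNF fails.
D → C, G determines the non-prime attribute {C} from a non-superkey — 3NF is violated.
Since {A} ⊂ {A, D} and {A}⁺ ⊇ {C} with {C} non-prime, there is a partial dependency; 2NF fails.

1NF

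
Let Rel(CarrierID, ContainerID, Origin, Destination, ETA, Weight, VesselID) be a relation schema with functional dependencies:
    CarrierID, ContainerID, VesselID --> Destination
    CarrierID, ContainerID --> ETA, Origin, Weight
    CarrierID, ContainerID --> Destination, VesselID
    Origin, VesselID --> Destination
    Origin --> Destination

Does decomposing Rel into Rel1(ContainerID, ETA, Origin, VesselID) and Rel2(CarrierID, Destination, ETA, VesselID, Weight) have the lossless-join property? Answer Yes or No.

Rel1 ∩ Rel2 = {ETA, VesselID}; its closure under F is {ETA, VesselID}.
The closure covers neither Rel1 nor Rel2 entirely; the join is not lossless.

No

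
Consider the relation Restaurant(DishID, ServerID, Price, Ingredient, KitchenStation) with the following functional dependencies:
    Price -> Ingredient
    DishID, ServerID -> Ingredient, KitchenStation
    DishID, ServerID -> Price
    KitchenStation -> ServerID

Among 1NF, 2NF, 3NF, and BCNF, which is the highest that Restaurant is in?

2NF

Candidate keys: {DishID, KitchenStation}, {DishID, ServerID}. Prime attributes: {DishID, KitchenStation, ServerID}.
For Price -> Ingredient we have {Price}⁺ = {Ingredient, Price}; {Price} is not a superkey, so BCNF fails.
Because {Ingredient} is non-prime and the left side of Price -> Ingredient is not a superkey, the relation is not in 3NF.
No proper subset of a key has a non-prime attribute in its closure, so there is no partial dependency; 2NF holds.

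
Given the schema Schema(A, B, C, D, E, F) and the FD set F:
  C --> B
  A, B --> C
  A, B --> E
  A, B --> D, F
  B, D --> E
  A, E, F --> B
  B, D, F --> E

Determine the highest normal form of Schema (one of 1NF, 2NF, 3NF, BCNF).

Candidate keys: {A, B}, {A, C}, {A, E, F}. Prime attributes: {A, B, C, E, F}.
C --> B breaks BCNF: {C}⁺ = {B, C}, so {C} is not a superkey.
But every attribute on its right side ({B}) is prime, and the same holds for every other non-superkey FD, so 3NF still holds.

3NF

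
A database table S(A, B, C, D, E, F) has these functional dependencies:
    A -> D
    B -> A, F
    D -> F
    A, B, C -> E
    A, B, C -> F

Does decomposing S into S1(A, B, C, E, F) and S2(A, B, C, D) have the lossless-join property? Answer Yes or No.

S1 ∩ S2 = {A, B, C}; its closure under F is {A, B, C, D, E, F}.
S1 is contained in that closure, so S1 ∩ S2 -> S1 holds and the join is lossless.

Yes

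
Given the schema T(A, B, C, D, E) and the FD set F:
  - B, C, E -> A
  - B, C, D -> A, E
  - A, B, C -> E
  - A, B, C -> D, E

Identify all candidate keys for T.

{A, B, C}, {B, C, D}, {B, C, E}

{B, C} never appear on the right of any FD, so every key must include all of them.
Closure of {A, B, C} is {A, B, C, D, E}, the whole schema; {A, B, C} is a candidate key.
Closure of {B, C, D} is {A, B, C, D, E}, the whole schema; {B, C, D} is a candidate key.
Closure of {B, C, E} is {A, B, C, D, E}, the whole schema; {B, C, E} is a candidate key.
Any other superkey properly contains one of these, so there are no further candidate keys.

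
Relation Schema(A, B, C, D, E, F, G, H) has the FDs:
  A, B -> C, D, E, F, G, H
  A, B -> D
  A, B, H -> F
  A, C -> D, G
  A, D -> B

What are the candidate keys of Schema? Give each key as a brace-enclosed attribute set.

{A, B}, {A, C}, {A, D}

{A} never appears on the right of any FD, so every key must include it.
{A, B}⁺ = {A, B, C, D, E, F, G, H} — all of the relation — so {A, B} is a candidate key.
{A, C}⁺ = {A, B, C, D, E, F, G, H} — all of the relation — so {A, C} is a candidate key.
{A, D}⁺ = {A, B, C, D, E, F, G, H} — all of the relation — so {A, D} is a candidate key.
No proper subset of any of these is a key, and no other minimal superkey exists.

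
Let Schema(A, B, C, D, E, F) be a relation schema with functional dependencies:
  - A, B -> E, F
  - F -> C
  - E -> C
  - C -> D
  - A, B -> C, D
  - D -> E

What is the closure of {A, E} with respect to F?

Start with {A, E}.
E -> C applies; add {C} → now {A, C, E}.
C -> D applies; add {D} → now {A, C, D, E}.
No further FD applies.

{A, C, D, E}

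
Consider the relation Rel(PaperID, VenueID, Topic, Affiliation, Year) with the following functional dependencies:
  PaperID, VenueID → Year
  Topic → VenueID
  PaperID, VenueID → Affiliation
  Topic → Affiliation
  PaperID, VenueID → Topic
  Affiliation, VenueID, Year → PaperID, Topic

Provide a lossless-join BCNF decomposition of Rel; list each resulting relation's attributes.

Candidate keys of the original relation: {Affiliation, VenueID, Year}, {PaperID, Topic}, {PaperID, VenueID}, {Topic, Year}.
{Affiliation, PaperID, Topic, VenueID, Year}: {Topic} determines {Affiliation, Topic, VenueID} here but is not a superkey — split on Topic → Affiliation, VenueID, giving {Affiliation, Topic, VenueID} and {PaperID, Topic, Year}.
{Affiliation, Topic, VenueID} has no BCNF violation.
{PaperID, Topic, Year} has no BCNF violation.

{Affiliation, Topic, VenueID}; {PaperID, Topic, Year}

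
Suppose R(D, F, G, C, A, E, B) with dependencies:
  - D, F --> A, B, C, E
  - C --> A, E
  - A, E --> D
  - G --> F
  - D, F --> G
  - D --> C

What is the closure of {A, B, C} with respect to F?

{A, B, C, D, E}

Start with {A, B, C}.
C --> A, E applies; add {E} → now {A, B, C, E}.
A, E --> D applies; add {D} → now {A, B, C, D, E}.
No further FD applies.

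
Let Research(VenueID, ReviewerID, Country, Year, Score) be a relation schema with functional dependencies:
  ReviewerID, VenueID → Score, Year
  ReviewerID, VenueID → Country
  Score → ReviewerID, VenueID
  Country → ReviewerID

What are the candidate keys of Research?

{Score}⁺ = {Country, ReviewerID, Score, VenueID, Year}, which is every attribute, so {Score} is a candidate key.
{Country, VenueID}⁺ = {Country, ReviewerID, Score, VenueID, Year}, which is every attribute, so {Country, VenueID} is a candidate key.
{ReviewerID, VenueID}⁺ = {Country, ReviewerID, Score, VenueID, Year}, which is every attribute, so {ReviewerID, VenueID} is a candidate key.
No proper subset of any of these is a key, and no other minimal superkey exists.

{Country, VenueID}, {ReviewerID, VenueID}, {Score}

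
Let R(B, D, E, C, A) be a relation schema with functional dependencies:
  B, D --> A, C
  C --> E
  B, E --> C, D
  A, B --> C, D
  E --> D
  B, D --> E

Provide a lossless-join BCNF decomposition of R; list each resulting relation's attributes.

{A, B, C}; {C, E}; {D, E}

Candidate keys of the original relation: {A, B}, {B, C}, {B, D}, {B, E}.
Within {A, B, C, D, E}: {C}⁺ ∩ {A, B, C, D, E} = {C, D, E}, not the whole set, so C --> D, E violates BCNF; decompose into {C, D, E} and {A, B, C}.
Within {C, D, E}: {E}⁺ ∩ {C, D, E} = {D, E}, not the whole set, so E --> D violates BCNF; decompose into {D, E} and {C, E}.
{D, E} has no BCNF violation.
{C, E} has no BCNF violation.
{A, B, C} has no BCNF violation.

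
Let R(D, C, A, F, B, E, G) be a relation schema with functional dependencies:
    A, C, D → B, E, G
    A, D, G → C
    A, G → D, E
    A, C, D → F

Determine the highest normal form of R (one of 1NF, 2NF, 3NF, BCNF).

Candidate keys: {A, C, D}, {A, G}. Prime attributes: {A, C, D, G}.
Every FD has a superkey on the left, so the relation is in BCNF.

BCNF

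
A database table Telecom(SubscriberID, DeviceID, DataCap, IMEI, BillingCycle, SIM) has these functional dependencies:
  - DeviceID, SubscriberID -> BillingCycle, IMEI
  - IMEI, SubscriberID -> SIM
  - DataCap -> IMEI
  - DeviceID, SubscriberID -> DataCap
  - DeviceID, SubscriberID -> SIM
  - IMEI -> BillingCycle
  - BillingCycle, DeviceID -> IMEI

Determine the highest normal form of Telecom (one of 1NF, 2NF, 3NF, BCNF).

Candidate key: {DeviceID, SubscriberID}. Prime attributes: {DeviceID, SubscriberID}.
For IMEI, SubscriberID -> SIM we have {IMEI, SubscriberID}⁺ = {BillingCycle, IMEI, SIM, SubscriberID}; {IMEI, SubscriberID} is not a superkey, so BCNF fails.
IMEI, SubscriberID -> SIM has non-prime {SIM} on the right and a non-superkey on the left, so 3NF fails.
Checking every proper subset of each key, none determines a non-prime attribute — 2NF is satisfied.

2NF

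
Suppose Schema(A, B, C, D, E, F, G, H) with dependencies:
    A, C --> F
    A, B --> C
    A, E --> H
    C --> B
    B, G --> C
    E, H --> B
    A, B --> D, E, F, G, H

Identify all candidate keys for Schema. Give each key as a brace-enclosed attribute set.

{A, B}, {A, C}, {A, E}

Attributes never on any right-hand side: {A} — every candidate key must contain it.
Closure of {A, B} is {A, B, C, D, E, F, G, H}, the whole schema; {A, B} is a candidate key.
Closure of {A, C} is {A, B, C, D, E, F, G, H}, the whole schema; {A, C} is a candidate key.
Closure of {A, E} is {A, B, C, D, E, F, G, H}, the whole schema; {A, E} is a candidate key.
Any other superkey properly contains one of these, so there are no further candidate keys.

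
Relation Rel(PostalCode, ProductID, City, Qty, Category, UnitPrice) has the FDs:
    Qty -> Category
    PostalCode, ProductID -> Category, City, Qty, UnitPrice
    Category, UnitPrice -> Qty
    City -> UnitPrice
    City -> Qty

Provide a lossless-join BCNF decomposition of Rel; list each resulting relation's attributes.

Candidate key of the original relation: {PostalCode, ProductID}.
{Category, City, PostalCode, ProductID, Qty, UnitPrice}: {Qty} determines {Category, Qty} here but is not a superkey — split on Qty -> Category, giving {Category, Qty} and {City, PostalCode, ProductID, Qty, UnitPrice}.
{Category, Qty}: every determinant is a superkey — BCNF.
{City, PostalCode, ProductID, Qty, UnitPrice}: {City} determines {City, Qty, UnitPrice} here but is not a superkey — split on City -> Qty, UnitPrice, giving {City, Qty, UnitPrice} and {City, PostalCode, ProductID}.
{City, Qty, UnitPrice}: every determinant is a superkey — BCNF.
{City, PostalCode, ProductID}: every determinant is a superkey — BCNF.

{Category, Qty}; {City, PostalCode, ProductID}; {City, Qty, UnitPrice}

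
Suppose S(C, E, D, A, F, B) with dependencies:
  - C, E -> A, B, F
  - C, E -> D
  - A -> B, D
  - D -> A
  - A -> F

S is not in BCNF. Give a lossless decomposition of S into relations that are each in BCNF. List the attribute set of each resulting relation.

Candidate key of the original relation: {C, E}.
In {A, B, C, D, E, F}, {A} is not a superkey ({A}⁺ restricted to this set is {A, B, D, F}), so split on A -> B, D, F into {A, B, D, F} and {A, C, E}.
{A, B, D, F} is in BCNF.
{A, C, E} is in BCNF.

{A, B, D, F}; {A, C, E}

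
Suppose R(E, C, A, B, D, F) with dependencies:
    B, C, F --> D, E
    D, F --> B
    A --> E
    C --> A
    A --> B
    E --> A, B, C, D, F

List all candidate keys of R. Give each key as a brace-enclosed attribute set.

{A} is a candidate key since {A}⁺ = {A, B, C, D, E, F} covers every attribute.
{C} is a candidate key since {C}⁺ = {A, B, C, D, E, F} covers every attribute.
{E} is a candidate key since {E}⁺ = {A, B, C, D, E, F} covers every attribute.
No proper subset of any of these is a key, and no other minimal superkey exists.

{A}, {C}, {E}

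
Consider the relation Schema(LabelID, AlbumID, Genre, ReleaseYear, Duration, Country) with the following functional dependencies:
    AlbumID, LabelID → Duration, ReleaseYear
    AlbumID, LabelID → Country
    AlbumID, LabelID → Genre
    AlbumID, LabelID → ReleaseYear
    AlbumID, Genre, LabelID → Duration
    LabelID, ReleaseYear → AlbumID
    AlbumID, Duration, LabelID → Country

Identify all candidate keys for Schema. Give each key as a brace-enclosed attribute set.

{AlbumID, LabelID}, {LabelID, ReleaseYear}

Attributes never on any right-hand side: {LabelID} — every candidate key must contain it.
{AlbumID, LabelID} is a candidate key since {AlbumID, LabelID}⁺ = {AlbumID, Country, Duration, Genre, LabelID, ReleaseYear} covers every attribute.
{LabelID, ReleaseYear} is a candidate key since {LabelID, ReleaseYear}⁺ = {AlbumID, Country, Duration, Genre, LabelID, ReleaseYear} covers every attribute.
These are minimal and exhaustive — every other superkey contains one of them.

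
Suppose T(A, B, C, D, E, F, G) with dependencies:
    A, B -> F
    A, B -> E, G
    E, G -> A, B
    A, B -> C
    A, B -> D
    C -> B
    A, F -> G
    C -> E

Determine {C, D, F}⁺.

{B, C, D, E, F}

Start with {C, D, F}.
C -> B applies; add {B} → now {B, C, D, F}.
C -> E applies; add {E} → now {B, C, D, E, F}.
No further FD applies.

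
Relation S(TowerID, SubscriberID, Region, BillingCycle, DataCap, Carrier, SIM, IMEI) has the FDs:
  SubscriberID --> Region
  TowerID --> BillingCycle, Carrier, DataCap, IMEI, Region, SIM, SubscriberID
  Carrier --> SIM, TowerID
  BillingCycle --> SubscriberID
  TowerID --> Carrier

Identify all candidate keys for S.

{Carrier}, {TowerID}

Closure of {Carrier} is {BillingCycle, Carrier, DataCap, IMEI, Region, SIM, SubscriberID, TowerID}, the whole schema; {Carrier} is a candidate key.
Closure of {TowerID} is {BillingCycle, Carrier, DataCap, IMEI, Region, SIM, SubscriberID, TowerID}, the whole schema; {TowerID} is a candidate key.
Any other superkey properly contains one of these, so there are no further candidate keys.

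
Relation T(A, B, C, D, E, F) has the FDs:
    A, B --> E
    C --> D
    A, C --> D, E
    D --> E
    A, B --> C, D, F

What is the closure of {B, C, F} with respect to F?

{B, C, D, E, F}

Start with {B, C, F}.
C --> D applies; add {D} → now {B, C, D, F}.
D --> E applies; add {E} → now {B, C, D, E, F}.
No further FD applies.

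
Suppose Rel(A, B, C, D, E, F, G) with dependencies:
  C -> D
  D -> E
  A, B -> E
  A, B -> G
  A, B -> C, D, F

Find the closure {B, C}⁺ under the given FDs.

Start with {B, C}.
C -> D applies; add {D} → now {B, C, D}.
D -> E applies; add {E} → now {B, C, D, E}.
No further FD applies.

{B, C, D, E}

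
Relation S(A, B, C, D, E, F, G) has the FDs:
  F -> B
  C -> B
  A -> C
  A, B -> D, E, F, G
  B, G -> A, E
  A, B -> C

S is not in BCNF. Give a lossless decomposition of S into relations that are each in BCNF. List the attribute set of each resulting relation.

Candidate keys of the original relation: {A}, {B, G}, {C, G}, {F, G}.
In {A, B, C, D, E, F, G}, {F} is not a superkey ({F}⁺ restricted to this set is {B, F}), so split on F -> B into {B, F} and {A, C, D, E, F, G}.
{B, F}: every determinant is a superkey — BCNF.
{A, C, D, E, F, G}: every determinant is a superkey — BCNF.

{A, C, D, E, F, G}; {B, F}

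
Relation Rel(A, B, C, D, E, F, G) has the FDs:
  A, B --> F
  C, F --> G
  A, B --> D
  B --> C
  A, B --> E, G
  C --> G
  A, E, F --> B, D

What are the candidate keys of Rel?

{A} never appears on the right of any FD, so every key must include it.
{A, B}⁺ = {A, B, C, D, E, F, G}, which is every attribute, so {A, B} is a candidate key.
{A, E, F}⁺ = {A, B, C, D, E, F, G}, which is every attribute, so {A, E, F} is a candidate key.
Any other superkey properly contains one of these, so there are no further candidate keys.

{A, B}, {A, E, F}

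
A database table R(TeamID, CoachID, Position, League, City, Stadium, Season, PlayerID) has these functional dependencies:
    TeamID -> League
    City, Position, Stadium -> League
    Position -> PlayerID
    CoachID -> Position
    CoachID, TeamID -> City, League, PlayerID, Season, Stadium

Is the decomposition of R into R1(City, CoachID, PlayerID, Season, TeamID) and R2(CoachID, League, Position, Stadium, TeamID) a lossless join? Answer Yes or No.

R1 ∩ R2 = {CoachID, TeamID}; its closure under F is {City, CoachID, League, PlayerID, Position, Season, Stadium, TeamID}.
This includes all of R1, so the common attributes are a superkey of R1 — the join is lossless.

Yes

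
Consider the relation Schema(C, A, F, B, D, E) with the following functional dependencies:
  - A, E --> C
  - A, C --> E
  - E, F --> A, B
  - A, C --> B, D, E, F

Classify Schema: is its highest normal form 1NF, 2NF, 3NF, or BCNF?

BCNF

Candidate keys: {A, C}, {A, E}, {E, F}. Prime attributes: {A, C, E, F}.
The left-hand side of every FD is a superkey, so BCNF is satisfied.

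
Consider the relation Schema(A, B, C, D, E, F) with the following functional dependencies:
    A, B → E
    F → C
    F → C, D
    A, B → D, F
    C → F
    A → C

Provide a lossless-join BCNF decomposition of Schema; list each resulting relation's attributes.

{A, B, E}; {A, F}; {C, D, F}

Candidate key of the original relation: {A, B}.
{A, B, C, D, E, F}: {F} determines {C, D, F} here but is not a superkey — split on F → C, D, giving {C, D, F} and {A, B, E, F}.
{C, D, F} is in BCNF.
{A, B, E, F}: {A} determines {A, F} here but is not a superkey — split on A → F, giving {A, F} and {A, B, E}.
{A, F} is in BCNF.
{A, B, E} is in BCNF.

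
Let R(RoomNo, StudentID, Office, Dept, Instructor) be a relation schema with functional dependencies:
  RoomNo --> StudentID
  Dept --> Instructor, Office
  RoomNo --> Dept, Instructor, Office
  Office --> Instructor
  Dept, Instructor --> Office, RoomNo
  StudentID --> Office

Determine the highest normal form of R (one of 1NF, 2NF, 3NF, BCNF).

2NF

Candidate keys: {Dept}, {RoomNo}. Prime attributes: {Dept, RoomNo}.
Office --> Instructor breaks BCNF: {Office}⁺ = {Instructor, Office}, so {Office} is not a superkey.
Office --> Instructor determines the non-prime attribute {Instructor} from a non-superkey — 3NF is violated.
All keys have size 1, which rules out partial dependencies — 2NF is satisfied.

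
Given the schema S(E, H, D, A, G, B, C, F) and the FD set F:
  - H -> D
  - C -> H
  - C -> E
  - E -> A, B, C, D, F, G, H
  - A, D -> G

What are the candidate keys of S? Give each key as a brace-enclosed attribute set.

{C}, {E}

{C}⁺ = {A, B, C, D, E, F, G, H}, which is every attribute, so {C} is a candidate key.
{E}⁺ = {A, B, C, D, E, F, G, H}, which is every attribute, so {E} is a candidate key.
Any other superkey properly contains one of these, so there are no further candidate keys.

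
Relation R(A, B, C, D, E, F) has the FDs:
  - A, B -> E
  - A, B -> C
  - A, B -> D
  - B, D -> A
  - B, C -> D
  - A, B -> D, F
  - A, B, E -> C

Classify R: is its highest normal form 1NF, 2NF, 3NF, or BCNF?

Candidate keys: {A, B}, {B, C}, {B, D}. Prime attributes: {A, B, C, D}.
The left-hand side of every FD is a superkey, so BCNF is satisfied.

BCNF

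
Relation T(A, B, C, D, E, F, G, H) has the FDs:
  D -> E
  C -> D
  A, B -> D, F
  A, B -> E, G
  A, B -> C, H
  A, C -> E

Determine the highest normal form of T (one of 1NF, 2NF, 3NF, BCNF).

2NF

Candidate key: {A, B}. Prime attributes: {A, B}.
D -> E breaks BCNF: {D}⁺ = {D, E}, so {D} is not a superkey.
D -> E has non-prime {E} on the right and a non-superkey on the left, so 3NF fails.
No non-prime attribute depends on a proper subset of any candidate key, so 2NF holds.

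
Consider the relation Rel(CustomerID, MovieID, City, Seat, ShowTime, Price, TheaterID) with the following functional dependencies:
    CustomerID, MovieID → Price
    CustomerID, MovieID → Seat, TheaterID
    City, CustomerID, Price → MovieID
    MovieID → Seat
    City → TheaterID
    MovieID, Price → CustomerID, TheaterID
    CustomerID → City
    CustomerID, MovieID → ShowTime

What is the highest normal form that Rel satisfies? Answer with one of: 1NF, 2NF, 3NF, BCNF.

Candidate keys: {CustomerID, MovieID}, {CustomerID, Price}, {MovieID, Price}. Prime attributes: {CustomerID, MovieID, Price}.
For MovieID → Seat we have {MovieID}⁺ = {MovieID, Seat}; {MovieID} is not a superkey, so BCNF fails.
MovieID → Seat determines the non-prime attribute {Seat} from a non-superkey — 3NF is violated.
Since {CustomerID} ⊂ {CustomerID, MovieID} and {CustomerID}⁺ ⊇ {City, TheaterID} with {City, TheaterID} non-prime, there is a partial dependency; 2NF fails.

1NF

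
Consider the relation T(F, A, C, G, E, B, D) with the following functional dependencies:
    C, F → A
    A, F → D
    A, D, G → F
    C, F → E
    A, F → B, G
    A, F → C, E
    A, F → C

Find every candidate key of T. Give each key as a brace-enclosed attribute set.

{A, F} is a candidate key since {A, F}⁺ = {A, B, C, D, E, F, G} covers every attribute.
{C, F} is a candidate key since {C, F}⁺ = {A, B, C, D, E, F, G} covers every attribute.
{A, D, G} is a candidate key since {A, D, G}⁺ = {A, B, C, D, E, F, G} covers every attribute.
No proper subset of any of these is a key, and no other minimal superkey exists.

{A, D, G}, {A, F}, {C, F}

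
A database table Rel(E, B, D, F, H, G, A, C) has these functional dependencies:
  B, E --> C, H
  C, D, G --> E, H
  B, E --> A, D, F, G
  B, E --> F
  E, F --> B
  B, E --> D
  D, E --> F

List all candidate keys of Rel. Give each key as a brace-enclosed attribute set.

{B, E}, {C, D, G}, {D, E}, {E, F}

{B, E}⁺ = {A, B, C, D, E, F, G, H}, which is every attribute, so {B, E} is a candidate key.
{D, E}⁺ = {A, B, C, D, E, F, G, H}, which is every attribute, so {D, E} is a candidate key.
{E, F}⁺ = {A, B, C, D, E, F, G, H}, which is every attribute, so {E, F} is a candidate key.
{C, D, G}⁺ = {A, B, C, D, E, F, G, H}, which is every attribute, so {C, D, G} is a candidate key.
Any other superkey properly contains one of these, so there are no further candidate keys.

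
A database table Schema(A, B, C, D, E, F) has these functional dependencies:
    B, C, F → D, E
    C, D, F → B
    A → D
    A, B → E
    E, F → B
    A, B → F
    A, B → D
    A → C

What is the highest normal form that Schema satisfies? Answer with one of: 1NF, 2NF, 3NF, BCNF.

Candidate keys: {A, B}, {A, F}. Prime attributes: {A, B, F}.
For B, C, F → D, E we have {B, C, F}⁺ = {B, C, D, E, F}; {B, C, F} is not a superkey, so BCNF fails.
B, C, F → D, E determines the non-prime attributes {D, E} from a non-superkey — 3NF is violated.
The proper key subset {A} of {A, B} determines non-prime {C, D}, so the relation is not even in 2NF.

1NF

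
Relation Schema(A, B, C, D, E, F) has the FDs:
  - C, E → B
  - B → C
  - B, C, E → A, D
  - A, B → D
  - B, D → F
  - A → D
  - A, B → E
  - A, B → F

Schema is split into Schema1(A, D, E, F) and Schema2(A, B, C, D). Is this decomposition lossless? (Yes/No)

No

Common attributes: {A, D}; their closure is {A, D}.
Schema1 ⊄ {A, D} and Schema2 ⊄ {A, D}, so the split is lossy.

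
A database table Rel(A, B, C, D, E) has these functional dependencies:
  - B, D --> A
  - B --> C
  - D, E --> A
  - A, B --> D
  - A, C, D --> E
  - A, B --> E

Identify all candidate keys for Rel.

No FD produces {B}, so it must be in every candidate key.
Closure of {A, B} is {A, B, C, D, E}, the whole schema; {A, B} is a candidate key.
Closure of {B, D} is {A, B, C, D, E}, the whole schema; {B, D} is a candidate key.
Any other superkey properly contains one of these, so there are no further candidate keys.

{A, B}, {B, D}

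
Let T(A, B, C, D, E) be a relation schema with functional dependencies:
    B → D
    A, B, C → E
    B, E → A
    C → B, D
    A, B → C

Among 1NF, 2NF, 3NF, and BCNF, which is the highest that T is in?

Candidate keys: {A, B}, {A, C}, {B, E}, {C, E}. Prime attributes: {A, B, C, E}.
B → D breaks BCNF: {B}⁺ = {B, D}, so {B} is not a superkey.
Because {D} is non-prime and the left side of B → D is not a superkey, the relation is not in 3NF.
{B} is a proper subset of the key {A, B}, and {B}⁺ contains the non-prime attribute {D} — a partial dependency, so 2NF is violated.

1NF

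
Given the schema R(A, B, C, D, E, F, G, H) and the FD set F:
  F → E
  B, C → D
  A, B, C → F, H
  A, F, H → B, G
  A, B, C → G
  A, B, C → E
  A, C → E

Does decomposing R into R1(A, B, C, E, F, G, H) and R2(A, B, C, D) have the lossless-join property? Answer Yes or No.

Common attributes: {A, B, C}; their closure is {A, B, C, D, E, F, G, H}.
R1 is contained in that closure, so R1 ∩ R2 → R1 holds and the join is lossless.

Yes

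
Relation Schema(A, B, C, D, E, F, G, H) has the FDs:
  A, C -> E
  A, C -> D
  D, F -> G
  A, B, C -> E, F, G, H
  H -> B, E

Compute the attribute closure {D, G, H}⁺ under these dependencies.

Start with {D, G, H}.
H -> B, E applies; add {B, E} → now {B, D, E, G, H}.
No further FD applies.

{B, D, E, G, H}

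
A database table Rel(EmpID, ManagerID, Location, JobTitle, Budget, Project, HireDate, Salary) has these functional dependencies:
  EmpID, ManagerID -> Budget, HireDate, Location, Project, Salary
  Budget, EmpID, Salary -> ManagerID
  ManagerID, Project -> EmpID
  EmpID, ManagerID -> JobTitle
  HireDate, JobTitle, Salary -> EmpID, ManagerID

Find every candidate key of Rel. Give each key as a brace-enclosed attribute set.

{EmpID, ManagerID} is a candidate key since {EmpID, ManagerID}⁺ = {Budget, EmpID, HireDate, JobTitle, Location, ManagerID, Project, Salary} covers every attribute.
{ManagerID, Project} is a candidate key since {ManagerID, Project}⁺ = {Budget, EmpID, HireDate, JobTitle, Location, ManagerID, Project, Salary} covers every attribute.
{Budget, EmpID, Salary} is a candidate key since {Budget, EmpID, Salary}⁺ = {Budget, EmpID, HireDate, JobTitle, Location, ManagerID, Project, Salary} covers every attribute.
{HireDate, JobTitle, Salary} is a candidate key since {HireDate, JobTitle, Salary}⁺ = {Budget, EmpID, HireDate, JobTitle, Location, ManagerID, Project, Salary} covers every attribute.
No proper subset of any of these is a key, and no other minimal superkey exists.

{Budget, EmpID, Salary}, {EmpID, ManagerID}, {HireDate, JobTitle, Salary}, {ManagerID, Project}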